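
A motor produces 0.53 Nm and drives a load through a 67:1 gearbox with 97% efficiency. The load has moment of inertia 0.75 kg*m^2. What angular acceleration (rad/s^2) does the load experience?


tau_out = tau_motor * N * eta
= 0.53 * 67 * 0.97 = 34.4447 Nm
alpha = tau_out / I = 34.4447 / 0.75
= 45.9263 rad/s^2


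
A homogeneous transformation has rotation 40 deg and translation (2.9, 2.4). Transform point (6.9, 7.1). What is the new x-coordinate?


x' = cos(theta)*px - sin(theta)*py + tx
= 0.766*6.9 - 0.6428*7.1 + 2.9
= 3.6219


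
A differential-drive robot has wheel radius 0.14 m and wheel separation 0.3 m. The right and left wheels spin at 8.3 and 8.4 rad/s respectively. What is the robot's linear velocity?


vR = r*wR = 0.14*8.3 = 1.162 m/s
vL = r*wL = 0.14*8.4 = 1.176 m/s
v = (vR+vL)/2 = 1.169 m/s
omega = (vR-vL)/L = -0.0467 rad/s
linear velocity = 1.169 m/s


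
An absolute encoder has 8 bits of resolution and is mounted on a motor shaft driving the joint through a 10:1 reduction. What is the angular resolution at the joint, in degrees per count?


counts = 2^8 = 256
effective counts at joint = 256 * 10 = 2560
resolution = 360 / 2560
= 0.1406 deg/count


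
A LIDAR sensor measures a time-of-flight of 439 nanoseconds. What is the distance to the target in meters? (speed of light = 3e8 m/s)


tof = 439 ns = 4.39e-07 s
dist = c * tof / 2
= 3e8 * 4.39e-07 / 2
= 65.85 m


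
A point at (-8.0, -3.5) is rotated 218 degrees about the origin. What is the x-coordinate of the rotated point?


x' = x*cos(theta) - y*sin(theta)
cos(218 deg) = -0.788, sin(218 deg) = -0.6157
x' = -8.0 * -0.788 - -3.5 * -0.6157
= 6.3041 - 2.1548
= 4.1493


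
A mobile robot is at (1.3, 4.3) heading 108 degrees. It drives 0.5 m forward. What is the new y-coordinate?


y_new = y0 + d*sin(theta)
= 4.3 + 0.5*sin(108)
= 4.3 + 0.4755
= 4.7755


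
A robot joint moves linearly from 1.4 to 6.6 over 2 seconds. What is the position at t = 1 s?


s = t/T = 1/2 = 0.5
p(t) = p0 + (pf-p0)*s
= 1.4 + (6.6 - 1.4) * 0.5
= 4.0


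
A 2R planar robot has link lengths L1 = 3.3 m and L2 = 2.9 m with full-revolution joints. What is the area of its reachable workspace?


r_max = L1 + L2 = 6.2 m
r_min = |L1 - L2| = 0.4 m
Area = pi*(r_max^2 - r_min^2)
= pi*(38.44 - 0.16)
= pi * 38.28
= 120.2602 m^2


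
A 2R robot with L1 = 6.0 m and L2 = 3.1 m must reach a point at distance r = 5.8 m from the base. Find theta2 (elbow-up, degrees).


cos(theta2) = (r^2 - L1^2 - L2^2) / (2*L1*L2)
cos(theta2) = (33.64 - 36.0 - 9.61) / 37.2
cos(theta2) = -0.321774
theta2 = 108.7703 degrees


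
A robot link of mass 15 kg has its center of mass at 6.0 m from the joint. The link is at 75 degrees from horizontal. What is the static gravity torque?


tau = m*g*L*cos(angle)
= 15 * 9.81 * 6.0 * cos(75 deg)
= 15 * 9.81 * 6.0 * 0.2588
= 228.5113 Nm


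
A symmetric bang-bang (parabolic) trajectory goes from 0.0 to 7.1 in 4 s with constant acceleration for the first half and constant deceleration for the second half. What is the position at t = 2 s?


Symmetric rest-to-rest: each phase covers (pf-p0)/2 in time T/2. 0.5*a*(T/2)^2 = (pf-p0)/2 => a = 4*(pf-p0)/T^2
a = 4*(7.1-0.0)/4^2 = 1.775
t = 2 is in the acceleration phase (t <= T/2).
p = p0 + 0.5*a*t^2 = 0.0 + 0.5*1.775*2^2
= 3.55


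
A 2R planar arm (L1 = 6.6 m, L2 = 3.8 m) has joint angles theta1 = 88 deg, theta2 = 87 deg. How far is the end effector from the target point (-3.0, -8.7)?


End effector via forward kinematics:
x = L1*cos(t1) + L2*cos(t1+t2) = -3.5552
y = L1*sin(t1) + L2*sin(t1+t2) = 6.9272
Distance to target:
d = sqrt((-3.0 - -3.5552)^2 + (-8.7 - 6.9272)^2)
= sqrt(0.3083 + 244.2085)
= 15.637 m


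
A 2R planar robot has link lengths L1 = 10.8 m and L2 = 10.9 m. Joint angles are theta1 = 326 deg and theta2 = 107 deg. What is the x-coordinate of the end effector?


Convert angles to radians: theta1 = 5.6898, theta2 = 1.8675
x = L1*cos(theta1) + L2*cos(theta1+theta2)
x = 8.9536 + 3.1869
x = 12.1405


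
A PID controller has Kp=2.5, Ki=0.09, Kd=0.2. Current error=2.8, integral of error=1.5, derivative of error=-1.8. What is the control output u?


u = Kp*e + Ki*int(e) + Kd*de/dt
= 2.5*2.8 + 0.09*1.5 + 0.2*(-1.8)
= 7.0 + 0.135 + -0.36
= 6.775


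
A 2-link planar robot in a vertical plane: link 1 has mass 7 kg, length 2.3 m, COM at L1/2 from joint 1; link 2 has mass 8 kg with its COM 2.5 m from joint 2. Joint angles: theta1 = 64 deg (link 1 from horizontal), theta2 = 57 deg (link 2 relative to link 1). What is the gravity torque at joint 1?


Horizontal distance from joint 1 to link-1 COM:
  x_c1 = (L1/2)*cos(t1) = 1.15 * 0.4384 = 0.5041 m
Horizontal distance from joint 1 to link-2 COM:
  x_c2 = L1*cos(t1) + Lc2*cos(t1+t2)
       = 2.3*0.4384 + 2.5*-0.515 = -0.2793 m
tau1 = m1*g*x_c1 + m2*g*x_c2
     = 7*9.81*0.5041 + 8*9.81*-0.2793
     = 34.6184 + -21.9227
     = 12.6957 Nm


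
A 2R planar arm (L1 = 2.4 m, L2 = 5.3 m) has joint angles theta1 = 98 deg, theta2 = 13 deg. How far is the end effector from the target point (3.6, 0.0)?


End effector via forward kinematics:
x = L1*cos(t1) + L2*cos(t1+t2) = -2.2334
y = L1*sin(t1) + L2*sin(t1+t2) = 7.3246
Distance to target:
d = sqrt((3.6 - -2.2334)^2 + (0.0 - 7.3246)^2)
= sqrt(34.0282 + 53.6501)
= 9.3637 m


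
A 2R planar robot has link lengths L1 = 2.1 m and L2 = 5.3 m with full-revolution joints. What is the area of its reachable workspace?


r_max = L1 + L2 = 7.4 m
r_min = |L1 - L2| = 3.2 m
Area = pi*(r_max^2 - r_min^2)
= pi*(54.76 - 10.24)
= pi * 44.52
= 139.8637 m^2


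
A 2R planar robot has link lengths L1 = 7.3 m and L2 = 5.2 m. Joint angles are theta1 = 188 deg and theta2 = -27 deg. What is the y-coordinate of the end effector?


Convert angles to radians: theta1 = 3.2812, theta2 = -0.4712
y = L1*sin(theta1) + L2*sin(theta1+theta2)
y = -1.016 + 1.693
y = 0.677


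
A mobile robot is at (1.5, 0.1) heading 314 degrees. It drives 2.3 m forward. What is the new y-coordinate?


y_new = y0 + d*sin(theta)
= 0.1 + 2.3*sin(314)
= 0.1 + -1.6545
= -1.5545


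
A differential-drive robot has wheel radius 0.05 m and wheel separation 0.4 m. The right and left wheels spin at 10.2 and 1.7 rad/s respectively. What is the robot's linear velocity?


vR = r*wR = 0.05*10.2 = 0.51 m/s
vL = r*wL = 0.05*1.7 = 0.085 m/s
v = (vR+vL)/2 = 0.2975 m/s
omega = (vR-vL)/L = 1.0625 rad/s
linear velocity = 0.2975 m/s


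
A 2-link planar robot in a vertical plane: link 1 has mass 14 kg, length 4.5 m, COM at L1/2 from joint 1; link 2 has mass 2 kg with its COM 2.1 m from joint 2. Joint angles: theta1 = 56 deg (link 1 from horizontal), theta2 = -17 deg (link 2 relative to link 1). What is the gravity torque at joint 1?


Horizontal distance from joint 1 to link-1 COM:
  x_c1 = (L1/2)*cos(t1) = 2.25 * 0.5592 = 1.2582 m
Horizontal distance from joint 1 to link-2 COM:
  x_c2 = L1*cos(t1) + Lc2*cos(t1+t2)
       = 4.5*0.5592 + 2.1*0.7771 = 4.1484 m
tau1 = m1*g*x_c1 + m2*g*x_c2
     = 14*9.81*1.2582 + 2*9.81*4.1484
     = 172.799 + 81.3911
     = 254.1901 Nm


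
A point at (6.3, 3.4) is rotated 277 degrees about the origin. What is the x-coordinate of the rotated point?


x' = x*cos(theta) - y*sin(theta)
cos(277 deg) = 0.1219, sin(277 deg) = -0.9925
x' = 6.3 * 0.1219 - 3.4 * -0.9925
= 0.7678 - -3.3747
= 4.1424


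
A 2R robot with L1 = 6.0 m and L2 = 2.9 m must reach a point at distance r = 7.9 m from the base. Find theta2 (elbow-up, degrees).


cos(theta2) = (r^2 - L1^2 - L2^2) / (2*L1*L2)
cos(theta2) = (62.41 - 36.0 - 8.41) / 34.8
cos(theta2) = 0.517241
theta2 = 58.8526 degrees


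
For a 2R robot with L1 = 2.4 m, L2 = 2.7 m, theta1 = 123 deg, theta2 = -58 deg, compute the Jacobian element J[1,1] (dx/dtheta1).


J[1,1] = -L1*sin(t1) - L2*sin(t1+t2)
= -2.4*sin(123) - 2.7*sin(65)
= -4.4598


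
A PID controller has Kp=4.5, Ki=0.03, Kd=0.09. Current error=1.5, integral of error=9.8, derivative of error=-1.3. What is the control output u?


u = Kp*e + Ki*int(e) + Kd*de/dt
= 4.5*1.5 + 0.03*9.8 + 0.09*(-1.3)
= 6.75 + 0.294 + -0.117
= 6.927


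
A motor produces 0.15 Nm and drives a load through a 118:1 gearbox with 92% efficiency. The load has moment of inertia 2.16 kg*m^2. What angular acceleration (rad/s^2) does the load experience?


tau_out = tau_motor * N * eta
= 0.15 * 118 * 0.92 = 16.284 Nm
alpha = tau_out / I = 16.284 / 2.16
= 7.5389 rad/s^2


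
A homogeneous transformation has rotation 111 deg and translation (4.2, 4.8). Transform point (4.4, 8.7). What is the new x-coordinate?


x' = cos(theta)*px - sin(theta)*py + tx
= -0.3584*4.4 - 0.9336*8.7 + 4.2
= -5.499


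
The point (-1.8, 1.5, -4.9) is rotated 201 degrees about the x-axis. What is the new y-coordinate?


Rotation about x-axis: y' = y*cos(theta) - z*sin(theta)
= 1.5 * -0.9336 - -4.9 * -0.3584
= -3.1564


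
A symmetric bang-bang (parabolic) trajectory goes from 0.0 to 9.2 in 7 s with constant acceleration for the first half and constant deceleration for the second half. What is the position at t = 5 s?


Symmetric rest-to-rest: each phase covers (pf-p0)/2 in time T/2. 0.5*a*(T/2)^2 = (pf-p0)/2 => a = 4*(pf-p0)/T^2
a = 4*(9.2-0.0)/7^2 = 0.751
t = 5 is in the deceleration phase (t > T/2).
p = pf - 0.5*a*(T-t)^2 = 9.2 - 0.5*0.751*2^2
= 7.698


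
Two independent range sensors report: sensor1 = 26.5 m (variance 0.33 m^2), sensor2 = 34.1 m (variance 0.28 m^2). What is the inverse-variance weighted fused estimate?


w1 = (1/var1) / (1/var1 + 1/var2)
   = 3.0303 / (3.0303 + 3.5714) = 0.459
w2 = 1 - w1 = 0.541
fused = w1*s1 + w2*s2 = 12.1639 + 18.4475
= 30.6115 m


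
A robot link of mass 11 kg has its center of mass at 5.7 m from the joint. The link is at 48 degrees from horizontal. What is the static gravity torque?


tau = m*g*L*cos(angle)
= 11 * 9.81 * 5.7 * cos(48 deg)
= 11 * 9.81 * 5.7 * 0.6691
= 411.5735 Nm


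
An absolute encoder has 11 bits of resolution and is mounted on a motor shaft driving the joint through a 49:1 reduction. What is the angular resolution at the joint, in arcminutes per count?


counts = 2^11 = 2048
effective counts at joint = 2048 * 49 = 100352
resolution = 360*60 / 100352
= 0.2152 arcmin/count


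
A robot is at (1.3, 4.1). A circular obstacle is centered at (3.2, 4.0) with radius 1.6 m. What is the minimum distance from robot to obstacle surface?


center_dist = sqrt((1.3-3.2)^2 + (4.1-4.0)^2)
= sqrt(3.61 + 0.01)
= 1.9026
min_dist = center_dist - radius = 1.9026 - 1.6 = 0.3026 m


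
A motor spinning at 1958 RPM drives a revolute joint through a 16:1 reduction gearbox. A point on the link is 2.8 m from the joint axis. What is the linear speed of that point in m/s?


omega_motor = 1958 * 2*pi/60 = 205.0413 rad/s
omega_joint = omega_motor / 16 = 12.8151 rad/s
v = omega_joint * r = 12.8151 * 2.8
= 35.8822 m/s


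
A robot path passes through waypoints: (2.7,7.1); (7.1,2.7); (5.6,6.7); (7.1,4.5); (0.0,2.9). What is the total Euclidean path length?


Segment lengths:
  seg1 = sqrt((4.4)^2 + (-4.4)^2) = 6.2225
  seg2 = sqrt((-1.5)^2 + (4.0)^2) = 4.272
  seg3 = sqrt((1.5)^2 + (-2.2)^2) = 2.6627
  seg4 = sqrt((-7.1)^2 + (-1.6)^2) = 7.278
Total = 20.4353


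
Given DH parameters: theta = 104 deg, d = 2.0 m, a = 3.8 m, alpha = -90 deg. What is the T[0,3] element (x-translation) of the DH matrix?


T[0,3] = a * cos(theta)
= 3.8 * cos(104 deg)
= 3.8 * -0.2419
= -0.9193


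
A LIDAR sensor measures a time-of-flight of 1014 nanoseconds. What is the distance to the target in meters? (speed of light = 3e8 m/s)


tof = 1014 ns = 1.014e-06 s
dist = c * tof / 2
= 3e8 * 1.014e-06 / 2
= 152.1 m


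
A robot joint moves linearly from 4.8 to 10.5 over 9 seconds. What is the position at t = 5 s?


s = t/T = 5/9 = 0.5556
p(t) = p0 + (pf-p0)*s
= 4.8 + (10.5 - 4.8) * 0.5556
= 7.9667


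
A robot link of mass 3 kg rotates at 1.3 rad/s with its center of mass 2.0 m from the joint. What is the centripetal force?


F = m * omega^2 * r
= 3 * 1.3^2 * 2.0
= 3 * 1.69 * 2.0
= 10.14 N


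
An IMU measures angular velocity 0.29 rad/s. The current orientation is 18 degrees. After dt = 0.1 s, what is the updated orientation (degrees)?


delta_theta = w * dt = 0.29 * 0.1 = 0.029 rad
= 1.6616 deg
theta_new = 18 + 1.6616 = 19.6616 deg


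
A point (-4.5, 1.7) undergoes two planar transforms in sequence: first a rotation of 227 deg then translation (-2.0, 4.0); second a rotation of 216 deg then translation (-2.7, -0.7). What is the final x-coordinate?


After transform 1:
x1 = cos(227)*-4.5 - sin(227)*1.7 + -2.0 = 2.3123
y1 = sin(227)*-4.5 + cos(227)*1.7 + 4.0 = 6.1317
After transform 2:
x2 = cos(216)*2.3123 - sin(216)*6.1317 + -2.7
= -0.9666


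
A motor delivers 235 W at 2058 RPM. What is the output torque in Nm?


omega = 2058 * 2*pi/60 = 215.5133 rad/s
tau = P / omega = 235 / 215.5133
= 1.0904 Nm


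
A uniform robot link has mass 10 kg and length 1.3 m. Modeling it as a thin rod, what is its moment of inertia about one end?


I = (1/3) * m * L^2
= (1/3) * 10 * 1.3^2
= 0.333333 * 10 * 1.69
= 5.6333 kg*m^2


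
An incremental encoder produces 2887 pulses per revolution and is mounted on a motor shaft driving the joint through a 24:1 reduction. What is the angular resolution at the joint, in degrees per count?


counts per rev = 2887
effective counts at joint = 2887 * 24 = 69288
resolution = 360 / 69288
= 0.0052 deg/count


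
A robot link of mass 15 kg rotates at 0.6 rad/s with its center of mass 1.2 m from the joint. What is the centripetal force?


F = m * omega^2 * r
= 15 * 0.6^2 * 1.2
= 15 * 0.36 * 1.2
= 6.48 N


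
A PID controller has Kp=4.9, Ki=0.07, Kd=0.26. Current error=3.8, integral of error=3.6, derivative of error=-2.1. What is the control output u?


u = Kp*e + Ki*int(e) + Kd*de/dt
= 4.9*3.8 + 0.07*3.6 + 0.26*(-2.1)
= 18.62 + 0.252 + -0.546
= 18.326


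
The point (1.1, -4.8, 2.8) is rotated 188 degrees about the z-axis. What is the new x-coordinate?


Rotation about z-axis: x' = x*cos(theta) - y*sin(theta)
= 1.1 * -0.9903 - -4.8 * -0.1392
= -1.7573


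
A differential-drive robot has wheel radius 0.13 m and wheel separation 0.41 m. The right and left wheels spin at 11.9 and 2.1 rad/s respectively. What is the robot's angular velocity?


vR = r*wR = 0.13*11.9 = 1.547 m/s
vL = r*wL = 0.13*2.1 = 0.273 m/s
v = (vR+vL)/2 = 0.91 m/s
omega = (vR-vL)/L = 3.1073 rad/s
angular velocity = 3.1073 rad/s


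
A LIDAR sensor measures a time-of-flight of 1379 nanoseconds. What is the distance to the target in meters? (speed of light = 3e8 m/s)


tof = 1379 ns = 1.379e-06 s
dist = c * tof / 2
= 3e8 * 1.379e-06 / 2
= 206.85 m


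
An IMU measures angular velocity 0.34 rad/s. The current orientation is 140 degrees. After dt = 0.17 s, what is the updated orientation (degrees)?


delta_theta = w * dt = 0.34 * 0.17 = 0.0578 rad
= 3.3117 deg
theta_new = 140 + 3.3117 = 143.3117 deg


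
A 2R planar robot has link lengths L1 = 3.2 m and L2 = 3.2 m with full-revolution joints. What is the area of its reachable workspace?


r_max = L1 + L2 = 6.4 m
r_min = |L1 - L2| = 0.0 m
Area = pi*(r_max^2 - r_min^2)
= pi*(40.96 - 0.0)
= pi * 40.96
= 128.6796 m^2


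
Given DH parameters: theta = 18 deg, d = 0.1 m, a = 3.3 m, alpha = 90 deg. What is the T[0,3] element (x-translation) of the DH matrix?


T[0,3] = a * cos(theta)
= 3.3 * cos(18 deg)
= 3.3 * 0.9511
= 3.1385


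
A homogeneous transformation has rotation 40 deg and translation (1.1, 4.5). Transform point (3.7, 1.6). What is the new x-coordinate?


x' = cos(theta)*px - sin(theta)*py + tx
= 0.766*3.7 - 0.6428*1.6 + 1.1
= 2.9059


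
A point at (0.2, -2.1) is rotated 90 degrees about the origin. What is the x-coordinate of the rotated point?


x' = x*cos(theta) - y*sin(theta)
cos(90 deg) = 0.0, sin(90 deg) = 1.0
x' = 0.2 * 0.0 - -2.1 * 1.0
= 0.0 - -2.1
= 2.1


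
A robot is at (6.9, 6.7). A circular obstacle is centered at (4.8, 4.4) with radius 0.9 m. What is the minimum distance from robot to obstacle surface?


center_dist = sqrt((6.9-4.8)^2 + (6.7-4.4)^2)
= sqrt(4.41 + 5.29)
= 3.1145
min_dist = center_dist - radius = 3.1145 - 0.9 = 2.2145 m


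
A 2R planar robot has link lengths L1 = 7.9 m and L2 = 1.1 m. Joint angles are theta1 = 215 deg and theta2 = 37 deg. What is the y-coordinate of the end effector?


Convert angles to radians: theta1 = 3.7525, theta2 = 0.6458
y = L1*sin(theta1) + L2*sin(theta1+theta2)
y = -4.5313 + -1.0462
y = -5.5774


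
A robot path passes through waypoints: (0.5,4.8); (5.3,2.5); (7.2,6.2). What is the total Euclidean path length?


Segment lengths:
  seg1 = sqrt((4.8)^2 + (-2.3)^2) = 5.3226
  seg2 = sqrt((1.9)^2 + (3.7)^2) = 4.1593
Total = 9.4819


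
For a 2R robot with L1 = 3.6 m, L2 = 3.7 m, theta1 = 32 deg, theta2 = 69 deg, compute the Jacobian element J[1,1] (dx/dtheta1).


J[1,1] = -L1*sin(t1) - L2*sin(t1+t2)
= -3.6*sin(32) - 3.7*sin(101)
= -5.5397


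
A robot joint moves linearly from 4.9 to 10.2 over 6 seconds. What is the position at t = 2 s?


s = t/T = 2/6 = 0.3333
p(t) = p0 + (pf-p0)*s
= 4.9 + (10.2 - 4.9) * 0.3333
= 6.6667


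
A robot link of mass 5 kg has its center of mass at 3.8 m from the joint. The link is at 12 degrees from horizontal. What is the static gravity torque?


tau = m*g*L*cos(angle)
= 5 * 9.81 * 3.8 * cos(12 deg)
= 5 * 9.81 * 3.8 * 0.9781
= 182.3169 Nm


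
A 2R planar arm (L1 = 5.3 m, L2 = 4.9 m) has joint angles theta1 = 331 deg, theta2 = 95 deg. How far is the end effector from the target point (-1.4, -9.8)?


End effector via forward kinematics:
x = L1*cos(t1) + L2*cos(t1+t2) = 6.6285
y = L1*sin(t1) + L2*sin(t1+t2) = 1.9069
Distance to target:
d = sqrt((-1.4 - 6.6285)^2 + (-9.8 - 1.9069)^2)
= sqrt(64.4567 + 137.0511)
= 14.1953 m


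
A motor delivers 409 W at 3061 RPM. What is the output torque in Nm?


omega = 3061 * 2*pi/60 = 320.5472 rad/s
tau = P / omega = 409 / 320.5472
= 1.2759 Nm


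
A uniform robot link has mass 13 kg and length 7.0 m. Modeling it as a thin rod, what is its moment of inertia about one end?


I = (1/3) * m * L^2
= (1/3) * 13 * 7.0^2
= 0.333333 * 13 * 49.0
= 212.3333 kg*m^2


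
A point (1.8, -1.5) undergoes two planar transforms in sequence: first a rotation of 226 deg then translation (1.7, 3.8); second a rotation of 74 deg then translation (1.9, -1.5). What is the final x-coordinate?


After transform 1:
x1 = cos(226)*1.8 - sin(226)*-1.5 + 1.7 = -0.6294
y1 = sin(226)*1.8 + cos(226)*-1.5 + 3.8 = 3.5472
After transform 2:
x2 = cos(74)*-0.6294 - sin(74)*3.5472 + 1.9
= -1.6832


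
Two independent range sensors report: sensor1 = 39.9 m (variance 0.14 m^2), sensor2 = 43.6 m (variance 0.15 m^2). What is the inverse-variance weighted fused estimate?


w1 = (1/var1) / (1/var1 + 1/var2)
   = 7.1429 / (7.1429 + 6.6667) = 0.5172
w2 = 1 - w1 = 0.4828
fused = w1*s1 + w2*s2 = 20.6379 + 21.0483
= 41.6862 m


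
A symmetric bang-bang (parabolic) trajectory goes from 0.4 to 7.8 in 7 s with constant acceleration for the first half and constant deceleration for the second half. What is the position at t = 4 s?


Symmetric rest-to-rest: each phase covers (pf-p0)/2 in time T/2. 0.5*a*(T/2)^2 = (pf-p0)/2 => a = 4*(pf-p0)/T^2
a = 4*(7.8-0.4)/7^2 = 0.6041
t = 4 is in the deceleration phase (t > T/2).
p = pf - 0.5*a*(T-t)^2 = 7.8 - 0.5*0.6041*3^2
= 5.0816


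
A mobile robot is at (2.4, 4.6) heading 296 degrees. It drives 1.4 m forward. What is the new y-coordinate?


y_new = y0 + d*sin(theta)
= 4.6 + 1.4*sin(296)
= 4.6 + -1.2583
= 3.3417


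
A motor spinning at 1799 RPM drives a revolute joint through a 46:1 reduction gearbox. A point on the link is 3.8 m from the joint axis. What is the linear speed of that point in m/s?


omega_motor = 1799 * 2*pi/60 = 188.3908 rad/s
omega_joint = omega_motor / 46 = 4.0955 rad/s
v = omega_joint * r = 4.0955 * 3.8
= 15.5627 m/s


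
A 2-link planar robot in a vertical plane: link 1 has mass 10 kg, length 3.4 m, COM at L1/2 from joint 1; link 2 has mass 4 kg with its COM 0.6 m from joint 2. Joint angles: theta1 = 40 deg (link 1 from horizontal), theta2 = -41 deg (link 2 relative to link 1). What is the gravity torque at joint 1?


Horizontal distance from joint 1 to link-1 COM:
  x_c1 = (L1/2)*cos(t1) = 1.7 * 0.766 = 1.3023 m
Horizontal distance from joint 1 to link-2 COM:
  x_c2 = L1*cos(t1) + Lc2*cos(t1+t2)
       = 3.4*0.766 + 0.6*0.9998 = 3.2045 m
tau1 = m1*g*x_c1 + m2*g*x_c2
     = 10*9.81*1.3023 + 4*9.81*3.2045
     = 127.7532 + 125.743
     = 253.4962 Nm


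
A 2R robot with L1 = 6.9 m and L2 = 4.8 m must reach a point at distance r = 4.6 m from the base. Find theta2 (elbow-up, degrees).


cos(theta2) = (r^2 - L1^2 - L2^2) / (2*L1*L2)
cos(theta2) = (21.16 - 47.61 - 23.04) / 66.24
cos(theta2) = -0.747132
theta2 = 138.3425 degrees


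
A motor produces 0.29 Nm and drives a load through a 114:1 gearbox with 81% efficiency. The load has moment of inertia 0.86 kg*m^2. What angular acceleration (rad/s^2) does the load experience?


tau_out = tau_motor * N * eta
= 0.29 * 114 * 0.81 = 26.7786 Nm
alpha = tau_out / I = 26.7786 / 0.86
= 31.1379 rad/s^2


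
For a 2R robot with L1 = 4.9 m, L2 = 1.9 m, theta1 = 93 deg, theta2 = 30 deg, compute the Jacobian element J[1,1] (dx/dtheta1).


J[1,1] = -L1*sin(t1) - L2*sin(t1+t2)
= -4.9*sin(93) - 1.9*sin(123)
= -6.4868


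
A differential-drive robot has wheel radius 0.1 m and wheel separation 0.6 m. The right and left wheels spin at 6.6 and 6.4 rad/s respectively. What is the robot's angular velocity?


vR = r*wR = 0.1*6.6 = 0.66 m/s
vL = r*wL = 0.1*6.4 = 0.64 m/s
v = (vR+vL)/2 = 0.65 m/s
omega = (vR-vL)/L = 0.0333 rad/s
angular velocity = 0.0333 rad/s


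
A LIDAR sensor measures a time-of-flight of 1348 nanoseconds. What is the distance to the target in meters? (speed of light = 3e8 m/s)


tof = 1348 ns = 1.348e-06 s
dist = c * tof / 2
= 3e8 * 1.348e-06 / 2
= 202.2 m


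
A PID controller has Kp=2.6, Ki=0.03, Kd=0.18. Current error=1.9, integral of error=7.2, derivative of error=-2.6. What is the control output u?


u = Kp*e + Ki*int(e) + Kd*de/dt
= 2.6*1.9 + 0.03*7.2 + 0.18*(-2.6)
= 4.94 + 0.216 + -0.468
= 4.688


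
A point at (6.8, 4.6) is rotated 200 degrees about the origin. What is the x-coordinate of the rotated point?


x' = x*cos(theta) - y*sin(theta)
cos(200 deg) = -0.9397, sin(200 deg) = -0.342
x' = 6.8 * -0.9397 - 4.6 * -0.342
= -6.3899 - -1.5733
= -4.8166


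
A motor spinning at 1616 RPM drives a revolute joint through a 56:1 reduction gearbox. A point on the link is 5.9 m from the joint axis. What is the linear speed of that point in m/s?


omega_motor = 1616 * 2*pi/60 = 169.2271 rad/s
omega_joint = omega_motor / 56 = 3.0219 rad/s
v = omega_joint * r = 3.0219 * 5.9
= 17.8293 m/s


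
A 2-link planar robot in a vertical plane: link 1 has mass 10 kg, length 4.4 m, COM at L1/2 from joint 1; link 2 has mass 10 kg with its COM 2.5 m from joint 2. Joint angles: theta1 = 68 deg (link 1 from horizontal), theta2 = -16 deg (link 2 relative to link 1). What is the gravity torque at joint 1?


Horizontal distance from joint 1 to link-1 COM:
  x_c1 = (L1/2)*cos(t1) = 2.2 * 0.3746 = 0.8241 m
Horizontal distance from joint 1 to link-2 COM:
  x_c2 = L1*cos(t1) + Lc2*cos(t1+t2)
       = 4.4*0.3746 + 2.5*0.6157 = 3.1874 m
tau1 = m1*g*x_c1 + m2*g*x_c2
     = 10*9.81*0.8241 + 10*9.81*3.1874
     = 80.8476 + 312.6862
     = 393.5338 Nm


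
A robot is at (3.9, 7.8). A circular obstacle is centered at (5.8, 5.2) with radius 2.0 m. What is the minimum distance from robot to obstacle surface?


center_dist = sqrt((3.9-5.8)^2 + (7.8-5.2)^2)
= sqrt(3.61 + 6.76)
= 3.2202
min_dist = center_dist - radius = 3.2202 - 2.0 = 1.2202 m


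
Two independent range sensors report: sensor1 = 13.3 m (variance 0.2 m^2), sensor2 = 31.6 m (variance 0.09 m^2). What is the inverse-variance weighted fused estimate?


w1 = (1/var1) / (1/var1 + 1/var2)
   = 5.0 / (5.0 + 11.1111) = 0.3103
w2 = 1 - w1 = 0.6897
fused = w1*s1 + w2*s2 = 4.1276 + 21.7931
= 25.9207 m


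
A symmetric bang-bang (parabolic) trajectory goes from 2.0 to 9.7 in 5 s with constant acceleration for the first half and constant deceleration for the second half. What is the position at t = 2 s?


Symmetric rest-to-rest: each phase covers (pf-p0)/2 in time T/2. 0.5*a*(T/2)^2 = (pf-p0)/2 => a = 4*(pf-p0)/T^2
a = 4*(9.7-2.0)/5^2 = 1.232
t = 2 is in the acceleration phase (t <= T/2).
p = p0 + 0.5*a*t^2 = 2.0 + 0.5*1.232*2^2
= 4.464


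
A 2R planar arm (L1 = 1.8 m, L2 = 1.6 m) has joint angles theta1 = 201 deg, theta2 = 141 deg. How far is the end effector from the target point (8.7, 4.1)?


End effector via forward kinematics:
x = L1*cos(t1) + L2*cos(t1+t2) = -0.1588
y = L1*sin(t1) + L2*sin(t1+t2) = -1.1395
Distance to target:
d = sqrt((8.7 - -0.1588)^2 + (4.1 - -1.1395)^2)
= sqrt(78.4775 + 27.4523)
= 10.2922 m


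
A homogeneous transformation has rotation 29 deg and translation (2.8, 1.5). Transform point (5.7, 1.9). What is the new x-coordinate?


x' = cos(theta)*px - sin(theta)*py + tx
= 0.8746*5.7 - 0.4848*1.9 + 2.8
= 6.8642


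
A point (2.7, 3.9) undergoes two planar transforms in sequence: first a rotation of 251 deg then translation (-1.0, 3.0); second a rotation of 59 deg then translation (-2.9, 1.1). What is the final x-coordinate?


After transform 1:
x1 = cos(251)*2.7 - sin(251)*3.9 + -1.0 = 1.8085
y1 = sin(251)*2.7 + cos(251)*3.9 + 3.0 = -0.8226
After transform 2:
x2 = cos(59)*1.8085 - sin(59)*-0.8226 + -2.9
= -1.2634


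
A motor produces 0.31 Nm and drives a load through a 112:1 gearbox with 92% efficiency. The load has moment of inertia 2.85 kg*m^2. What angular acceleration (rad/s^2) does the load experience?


tau_out = tau_motor * N * eta
= 0.31 * 112 * 0.92 = 31.9424 Nm
alpha = tau_out / I = 31.9424 / 2.85
= 11.2079 rad/s^2


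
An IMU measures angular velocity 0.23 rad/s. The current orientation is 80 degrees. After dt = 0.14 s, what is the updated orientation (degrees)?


delta_theta = w * dt = 0.23 * 0.14 = 0.0322 rad
= 1.8449 deg
theta_new = 80 + 1.8449 = 81.8449 deg


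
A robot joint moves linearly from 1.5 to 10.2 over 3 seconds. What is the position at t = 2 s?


s = t/T = 2/3 = 0.6667
p(t) = p0 + (pf-p0)*s
= 1.5 + (10.2 - 1.5) * 0.6667
= 7.3


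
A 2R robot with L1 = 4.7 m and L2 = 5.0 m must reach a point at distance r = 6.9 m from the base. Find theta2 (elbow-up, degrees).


cos(theta2) = (r^2 - L1^2 - L2^2) / (2*L1*L2)
cos(theta2) = (47.61 - 22.09 - 25.0) / 47.0
cos(theta2) = 0.011064
theta2 = 89.3661 degrees


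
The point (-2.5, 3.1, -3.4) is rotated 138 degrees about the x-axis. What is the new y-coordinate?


Rotation about x-axis: y' = y*cos(theta) - z*sin(theta)
= 3.1 * -0.7431 - -3.4 * 0.6691
= -0.0287


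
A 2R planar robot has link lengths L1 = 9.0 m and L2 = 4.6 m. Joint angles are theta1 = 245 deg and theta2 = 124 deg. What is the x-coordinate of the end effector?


Convert angles to radians: theta1 = 4.2761, theta2 = 2.1642
x = L1*cos(theta1) + L2*cos(theta1+theta2)
x = -3.8036 + 4.5434
x = 0.7398


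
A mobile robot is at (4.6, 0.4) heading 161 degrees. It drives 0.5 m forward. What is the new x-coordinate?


x_new = x0 + d*cos(theta)
= 4.6 + 0.5*cos(161)
= 4.6 + -0.4728
= 4.1272


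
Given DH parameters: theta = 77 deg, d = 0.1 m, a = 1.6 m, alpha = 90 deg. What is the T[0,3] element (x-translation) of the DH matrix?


T[0,3] = a * cos(theta)
= 1.6 * cos(77 deg)
= 1.6 * 0.225
= 0.3599


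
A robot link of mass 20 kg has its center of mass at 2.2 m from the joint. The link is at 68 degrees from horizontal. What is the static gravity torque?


tau = m*g*L*cos(angle)
= 20 * 9.81 * 2.2 * cos(68 deg)
= 20 * 9.81 * 2.2 * 0.3746
= 161.6952 Nm


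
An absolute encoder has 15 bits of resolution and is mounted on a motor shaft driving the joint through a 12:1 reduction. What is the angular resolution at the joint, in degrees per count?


counts = 2^15 = 32768
effective counts at joint = 32768 * 12 = 393216
resolution = 360 / 393216
= 9.1553e-04 deg/count


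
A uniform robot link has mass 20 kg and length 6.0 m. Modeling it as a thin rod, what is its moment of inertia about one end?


I = (1/3) * m * L^2
= (1/3) * 20 * 6.0^2
= 0.333333 * 20 * 36.0
= 240.0 kg*m^2


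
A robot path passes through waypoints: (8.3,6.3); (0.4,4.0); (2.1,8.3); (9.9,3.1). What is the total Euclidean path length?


Segment lengths:
  seg1 = sqrt((-7.9)^2 + (-2.3)^2) = 8.228
  seg2 = sqrt((1.7)^2 + (4.3)^2) = 4.6239
  seg3 = sqrt((7.8)^2 + (-5.2)^2) = 9.3744
Total = 22.2263


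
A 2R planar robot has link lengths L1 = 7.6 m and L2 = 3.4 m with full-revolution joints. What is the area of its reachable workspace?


r_max = L1 + L2 = 11.0 m
r_min = |L1 - L2| = 4.2 m
Area = pi*(r_max^2 - r_min^2)
= pi*(121.0 - 17.64)
= pi * 103.36
= 324.715 m^2


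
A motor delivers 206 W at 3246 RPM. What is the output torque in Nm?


omega = 3246 * 2*pi/60 = 339.9203 rad/s
tau = P / omega = 206 / 339.9203
= 0.606 Nm


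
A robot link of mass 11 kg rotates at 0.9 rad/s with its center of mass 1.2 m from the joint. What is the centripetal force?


F = m * omega^2 * r
= 11 * 0.9^2 * 1.2
= 11 * 0.81 * 1.2
= 10.692 N


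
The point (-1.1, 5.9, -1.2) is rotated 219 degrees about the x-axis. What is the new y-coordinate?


Rotation about x-axis: y' = y*cos(theta) - z*sin(theta)
= 5.9 * -0.7771 - -1.2 * -0.6293
= -5.3403


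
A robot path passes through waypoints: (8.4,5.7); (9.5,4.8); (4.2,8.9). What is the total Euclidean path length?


Segment lengths:
  seg1 = sqrt((1.1)^2 + (-0.9)^2) = 1.4213
  seg2 = sqrt((-5.3)^2 + (4.1)^2) = 6.7007
Total = 8.122


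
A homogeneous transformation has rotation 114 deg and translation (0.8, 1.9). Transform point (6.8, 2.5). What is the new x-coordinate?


x' = cos(theta)*px - sin(theta)*py + tx
= -0.4067*6.8 - 0.9135*2.5 + 0.8
= -4.2497


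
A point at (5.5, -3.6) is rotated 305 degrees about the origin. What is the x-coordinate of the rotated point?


x' = x*cos(theta) - y*sin(theta)
cos(305 deg) = 0.5736, sin(305 deg) = -0.8192
x' = 5.5 * 0.5736 - -3.6 * -0.8192
= 3.1547 - 2.9489
= 0.2057


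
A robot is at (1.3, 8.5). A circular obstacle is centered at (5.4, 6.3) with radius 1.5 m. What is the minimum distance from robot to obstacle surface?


center_dist = sqrt((1.3-5.4)^2 + (8.5-6.3)^2)
= sqrt(16.81 + 4.84)
= 4.653
min_dist = center_dist - radius = 4.653 - 1.5 = 3.153 m


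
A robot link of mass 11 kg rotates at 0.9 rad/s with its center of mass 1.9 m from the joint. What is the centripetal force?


F = m * omega^2 * r
= 11 * 0.9^2 * 1.9
= 11 * 0.81 * 1.9
= 16.929 N


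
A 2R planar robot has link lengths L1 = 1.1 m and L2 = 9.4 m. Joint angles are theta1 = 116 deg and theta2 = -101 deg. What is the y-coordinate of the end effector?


Convert angles to radians: theta1 = 2.0246, theta2 = -1.7628
y = L1*sin(theta1) + L2*sin(theta1+theta2)
y = 0.9887 + 2.4329
y = 3.4216


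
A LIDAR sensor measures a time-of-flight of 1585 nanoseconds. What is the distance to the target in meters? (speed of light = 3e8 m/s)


tof = 1585 ns = 1.585e-06 s
dist = c * tof / 2
= 3e8 * 1.585e-06 / 2
= 237.75 m


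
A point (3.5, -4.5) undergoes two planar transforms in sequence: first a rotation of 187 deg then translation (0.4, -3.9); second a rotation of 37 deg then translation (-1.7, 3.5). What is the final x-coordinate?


After transform 1:
x1 = cos(187)*3.5 - sin(187)*-4.5 + 0.4 = -3.6223
y1 = sin(187)*3.5 + cos(187)*-4.5 + -3.9 = 0.1399
After transform 2:
x2 = cos(37)*-3.6223 - sin(37)*0.1399 + -1.7
= -4.6771


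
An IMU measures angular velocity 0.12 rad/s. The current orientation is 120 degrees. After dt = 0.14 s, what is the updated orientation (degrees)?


delta_theta = w * dt = 0.12 * 0.14 = 0.0168 rad
= 0.9626 deg
theta_new = 120 + 0.9626 = 120.9626 deg


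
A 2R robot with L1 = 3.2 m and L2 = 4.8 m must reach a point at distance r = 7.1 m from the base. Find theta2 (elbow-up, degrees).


cos(theta2) = (r^2 - L1^2 - L2^2) / (2*L1*L2)
cos(theta2) = (50.41 - 10.24 - 23.04) / 30.72
cos(theta2) = 0.557617
theta2 = 56.1088 degrees


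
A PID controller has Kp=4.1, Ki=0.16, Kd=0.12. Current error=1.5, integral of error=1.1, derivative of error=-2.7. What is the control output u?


u = Kp*e + Ki*int(e) + Kd*de/dt
= 4.1*1.5 + 0.16*1.1 + 0.12*(-2.7)
= 6.15 + 0.176 + -0.324
= 6.002


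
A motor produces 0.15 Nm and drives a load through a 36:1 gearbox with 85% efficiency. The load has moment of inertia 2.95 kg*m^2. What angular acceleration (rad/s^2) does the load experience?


tau_out = tau_motor * N * eta
= 0.15 * 36 * 0.85 = 4.59 Nm
alpha = tau_out / I = 4.59 / 2.95
= 1.5559 rad/s^2


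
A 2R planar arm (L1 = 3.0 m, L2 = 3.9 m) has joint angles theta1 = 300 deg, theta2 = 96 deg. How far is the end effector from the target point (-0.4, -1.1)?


End effector via forward kinematics:
x = L1*cos(t1) + L2*cos(t1+t2) = 4.6552
y = L1*sin(t1) + L2*sin(t1+t2) = -0.3057
Distance to target:
d = sqrt((-0.4 - 4.6552)^2 + (-1.1 - -0.3057)^2)
= sqrt(25.5547 + 0.6309)
= 5.1172 m


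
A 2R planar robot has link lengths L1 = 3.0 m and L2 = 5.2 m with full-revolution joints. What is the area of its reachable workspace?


r_max = L1 + L2 = 8.2 m
r_min = |L1 - L2| = 2.2 m
Area = pi*(r_max^2 - r_min^2)
= pi*(67.24 - 4.84)
= pi * 62.4
= 196.0354 m^2


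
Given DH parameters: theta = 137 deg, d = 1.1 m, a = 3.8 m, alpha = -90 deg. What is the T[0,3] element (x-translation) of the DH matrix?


T[0,3] = a * cos(theta)
= 3.8 * cos(137 deg)
= 3.8 * -0.7314
= -2.7791


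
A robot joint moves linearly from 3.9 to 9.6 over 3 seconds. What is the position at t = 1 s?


s = t/T = 1/3 = 0.3333
p(t) = p0 + (pf-p0)*s
= 3.9 + (9.6 - 3.9) * 0.3333
= 5.8


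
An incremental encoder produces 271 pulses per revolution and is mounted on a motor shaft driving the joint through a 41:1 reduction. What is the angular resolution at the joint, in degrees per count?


counts per rev = 271
effective counts at joint = 271 * 41 = 11111
resolution = 360 / 11111
= 0.0324 deg/count


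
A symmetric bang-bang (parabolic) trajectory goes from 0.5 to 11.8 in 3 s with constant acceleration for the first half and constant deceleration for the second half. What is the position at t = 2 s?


Symmetric rest-to-rest: each phase covers (pf-p0)/2 in time T/2. 0.5*a*(T/2)^2 = (pf-p0)/2 => a = 4*(pf-p0)/T^2
a = 4*(11.8-0.5)/3^2 = 5.0222
t = 2 is in the deceleration phase (t > T/2).
p = pf - 0.5*a*(T-t)^2 = 11.8 - 0.5*5.0222*1^2
= 9.2889


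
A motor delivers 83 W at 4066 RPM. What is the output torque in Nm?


omega = 4066 * 2*pi/60 = 425.7905 rad/s
tau = P / omega = 83 / 425.7905
= 0.1949 Nm


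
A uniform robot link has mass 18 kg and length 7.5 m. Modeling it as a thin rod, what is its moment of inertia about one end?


I = (1/3) * m * L^2
= (1/3) * 18 * 7.5^2
= 0.333333 * 18 * 56.25
= 337.5 kg*m^2


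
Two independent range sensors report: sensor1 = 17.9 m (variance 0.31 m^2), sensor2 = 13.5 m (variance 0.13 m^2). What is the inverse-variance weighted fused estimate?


w1 = (1/var1) / (1/var1 + 1/var2)
   = 3.2258 / (3.2258 + 7.6923) = 0.2955
w2 = 1 - w1 = 0.7045
fused = w1*s1 + w2*s2 = 5.2886 + 9.5114
= 14.8 m


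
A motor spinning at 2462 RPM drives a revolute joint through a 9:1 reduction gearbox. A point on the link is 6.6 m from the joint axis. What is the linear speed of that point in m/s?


omega_motor = 2462 * 2*pi/60 = 257.82 rad/s
omega_joint = omega_motor / 9 = 28.6467 rad/s
v = omega_joint * r = 28.6467 * 6.6
= 189.068 m/s


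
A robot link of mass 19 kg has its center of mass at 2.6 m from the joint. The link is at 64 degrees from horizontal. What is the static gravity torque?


tau = m*g*L*cos(angle)
= 19 * 9.81 * 2.6 * cos(64 deg)
= 19 * 9.81 * 2.6 * 0.4384
= 212.4408 Nm


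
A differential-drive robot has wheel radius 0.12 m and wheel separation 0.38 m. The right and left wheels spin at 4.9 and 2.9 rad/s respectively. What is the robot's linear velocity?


vR = r*wR = 0.12*4.9 = 0.588 m/s
vL = r*wL = 0.12*2.9 = 0.348 m/s
v = (vR+vL)/2 = 0.468 m/s
omega = (vR-vL)/L = 0.6316 rad/s
linear velocity = 0.468 m/s


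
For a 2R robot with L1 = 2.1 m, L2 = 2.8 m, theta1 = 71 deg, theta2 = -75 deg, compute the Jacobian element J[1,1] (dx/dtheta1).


J[1,1] = -L1*sin(t1) - L2*sin(t1+t2)
= -2.1*sin(71) - 2.8*sin(-4)
= -1.7903


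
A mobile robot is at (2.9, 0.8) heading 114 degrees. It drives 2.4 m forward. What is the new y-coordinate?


y_new = y0 + d*sin(theta)
= 0.8 + 2.4*sin(114)
= 0.8 + 2.1925
= 2.9925


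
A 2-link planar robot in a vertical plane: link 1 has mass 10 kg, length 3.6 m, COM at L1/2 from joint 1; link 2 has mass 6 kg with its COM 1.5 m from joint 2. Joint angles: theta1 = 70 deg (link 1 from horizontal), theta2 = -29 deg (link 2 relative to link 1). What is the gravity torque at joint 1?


Horizontal distance from joint 1 to link-1 COM:
  x_c1 = (L1/2)*cos(t1) = 1.8 * 0.342 = 0.6156 m
Horizontal distance from joint 1 to link-2 COM:
  x_c2 = L1*cos(t1) + Lc2*cos(t1+t2)
       = 3.6*0.342 + 1.5*0.7547 = 2.3633 m
tau1 = m1*g*x_c1 + m2*g*x_c2
     = 10*9.81*0.6156 + 6*9.81*2.3633
     = 60.3939 + 139.106
     = 199.4999 Nm


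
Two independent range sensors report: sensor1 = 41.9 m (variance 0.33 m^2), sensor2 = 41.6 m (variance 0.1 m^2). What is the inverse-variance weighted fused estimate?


w1 = (1/var1) / (1/var1 + 1/var2)
   = 3.0303 / (3.0303 + 10.0) = 0.2326
w2 = 1 - w1 = 0.7674
fused = w1*s1 + w2*s2 = 9.7442 + 31.9256
= 41.6698 m


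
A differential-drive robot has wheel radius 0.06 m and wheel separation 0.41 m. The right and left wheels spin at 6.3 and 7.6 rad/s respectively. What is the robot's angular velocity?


vR = r*wR = 0.06*6.3 = 0.378 m/s
vL = r*wL = 0.06*7.6 = 0.456 m/s
v = (vR+vL)/2 = 0.417 m/s
omega = (vR-vL)/L = -0.1902 rad/s
angular velocity = -0.1902 rad/s


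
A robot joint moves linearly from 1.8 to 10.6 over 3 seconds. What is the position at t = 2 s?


s = t/T = 2/3 = 0.6667
p(t) = p0 + (pf-p0)*s
= 1.8 + (10.6 - 1.8) * 0.6667
= 7.6667


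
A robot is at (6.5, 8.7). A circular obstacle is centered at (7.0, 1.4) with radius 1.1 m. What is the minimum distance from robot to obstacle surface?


center_dist = sqrt((6.5-7.0)^2 + (8.7-1.4)^2)
= sqrt(0.25 + 53.29)
= 7.3171
min_dist = center_dist - radius = 7.3171 - 1.1 = 6.2171 m


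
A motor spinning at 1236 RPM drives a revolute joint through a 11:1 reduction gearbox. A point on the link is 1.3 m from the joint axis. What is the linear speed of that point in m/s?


omega_motor = 1236 * 2*pi/60 = 129.4336 rad/s
omega_joint = omega_motor / 11 = 11.7667 rad/s
v = omega_joint * r = 11.7667 * 1.3
= 15.2967 m/s


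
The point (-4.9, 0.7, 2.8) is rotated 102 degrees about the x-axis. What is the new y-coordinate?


Rotation about x-axis: y' = y*cos(theta) - z*sin(theta)
= 0.7 * -0.2079 - 2.8 * 0.9781
= -2.8844


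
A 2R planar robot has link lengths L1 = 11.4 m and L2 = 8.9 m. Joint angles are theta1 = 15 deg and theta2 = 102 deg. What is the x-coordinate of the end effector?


Convert angles to radians: theta1 = 0.2618, theta2 = 1.7802
x = L1*cos(theta1) + L2*cos(theta1+theta2)
x = 11.0116 + -4.0405
x = 6.971


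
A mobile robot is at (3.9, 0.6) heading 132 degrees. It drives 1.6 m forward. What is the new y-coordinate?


y_new = y0 + d*sin(theta)
= 0.6 + 1.6*sin(132)
= 0.6 + 1.189
= 1.789


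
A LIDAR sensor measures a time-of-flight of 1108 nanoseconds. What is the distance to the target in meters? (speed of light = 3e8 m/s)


tof = 1108 ns = 1.108e-06 s
dist = c * tof / 2
= 3e8 * 1.108e-06 / 2
= 166.2 m


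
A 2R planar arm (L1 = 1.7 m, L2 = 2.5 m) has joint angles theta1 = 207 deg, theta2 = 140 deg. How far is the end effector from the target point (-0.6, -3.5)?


End effector via forward kinematics:
x = L1*cos(t1) + L2*cos(t1+t2) = 0.9212
y = L1*sin(t1) + L2*sin(t1+t2) = -1.3342
Distance to target:
d = sqrt((-0.6 - 0.9212)^2 + (-3.5 - -1.3342)^2)
= sqrt(2.3141 + 4.6909)
= 2.6467 m
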